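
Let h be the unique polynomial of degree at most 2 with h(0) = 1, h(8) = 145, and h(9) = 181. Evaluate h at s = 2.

13

Write h(s) = as^2 + bs + c. Substituting each data point gives a linear system:
  c = 1
  64a + 8b + c = 145
  81a + 9b + c = 181
Solving the system yields a = 2, b = 2, c = 1.
So h(s) = 2s^2 + 2s + 1.
Then h(2) = 13.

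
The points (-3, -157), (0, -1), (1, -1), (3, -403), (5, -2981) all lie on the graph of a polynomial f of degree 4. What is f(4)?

Write f(t) = at^4 + bt^3 + ct^2 + dt + e. Substituting each data point gives a linear system:
  81a - 27b + 9c - 3d + e = -157
  e = -1
  a + b + c + d + e = -1
  81a + 27b + 9c + 3d + e = -403
  625a + 125b + 25c + 5d + e = -2981
Solving the system yields a = -4, b = -5, c = 5, d = 4, e = -1.
So f(t) = -4t⁴ - 5t³ + 5t² + 4t - 1.
Then f(4) = -1249.

-1249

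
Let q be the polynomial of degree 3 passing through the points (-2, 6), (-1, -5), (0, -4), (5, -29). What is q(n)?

Using the Lagrange interpolation formula with nodes -2, -1, 0, 5:
  L_0(n) = (n + 1)n(n - 5) / -14
  L_1(n) = (n + 2)n(n - 5) / 6
  L_2(n) = (n + 2)(n + 1)(n - 5) / -10
  L_3(n) = (n + 2)(n + 1)n / 210
Then q(n) = 6·L_0(n) - 5·L_1(n) - 4·L_2(n) - 29·L_3(n).
Expanding and collecting terms gives q(n) = -n^3 + 3n^2 + 5n - 4.
Check: q(0) = -4. ✓

q(n) = -n^3 + 3n^2 + 5n - 4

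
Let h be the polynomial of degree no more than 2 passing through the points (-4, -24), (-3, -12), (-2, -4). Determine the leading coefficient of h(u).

-2

Write h(u) = au^2 + bu + c. Substituting each data point gives a linear system:
  16a - 4b + c = -24
  9a - 3b + c = -12
  4a - 2b + c = -4
Solving the system yields a = -2, b = -2, c = 0.
So h(u) = -2u^2 - 2u.
The leading coefficient is -2.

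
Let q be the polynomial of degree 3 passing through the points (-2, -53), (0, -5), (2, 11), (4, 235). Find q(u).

Using the Lagrange interpolation formula with nodes -2, 0, 2, 4:
  L_0(u) = u(u - 2)(u - 4) / -48
  L_1(u) = (u + 2)(u - 2)(u - 4) / 16
  L_2(u) = (u + 2)u(u - 4) / -16
  L_3(u) = (u + 2)u(u - 2) / 48
Then q(u) = -53·L_0(u) - 5·L_1(u) + 11·L_2(u) + 235·L_3(u).
Expanding and collecting terms gives q(u) = 5u³ - 4u² - 4u - 5.
Check: q(-2) = -53. ✓

q(u) = 5u^3 - 4u^2 - 4u - 5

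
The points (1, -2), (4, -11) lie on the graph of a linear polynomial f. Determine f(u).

f(u) = -3u + 1

Using the Lagrange interpolation formula with nodes 1, 4:
  L_0(u) = (u - 4) / -3
  L_1(u) = (u - 1) / 3
Then f(u) = -2·L_0(u) - 11·L_1(u).
Expanding and collecting terms gives f(u) = -3u + 1.
Check: f(1) = -2. ✓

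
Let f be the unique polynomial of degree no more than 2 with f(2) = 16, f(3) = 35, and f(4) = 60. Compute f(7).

171

Forward differences of the values at s = 2, 3, 4:
  f  : 16  35  60
  Δ  : 19  25
  Δ^2: 6
The second differences are constant, confirming degree 2.
Interpolating (Newton forward form) and evaluating at s = 7 gives f(7) = 171.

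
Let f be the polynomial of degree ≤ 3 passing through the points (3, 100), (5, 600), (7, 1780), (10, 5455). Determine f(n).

f(n) = 6n^3 - 5n^2 - 4n - 5

Write f(n) = an^3 + bn^2 + cn + d. Substituting each data point gives a linear system:
  27a + 9b + 3c + d = 100
  125a + 25b + 5c + d = 600
  343a + 49b + 7c + d = 1780
  1000a + 100b + 10c + d = 5455
Solving the system yields a = 6, b = -5, c = -4, d = -5.
So f(n) = 6n^3 - 5n^2 - 4n - 5.
Check: f(5) = 600. ✓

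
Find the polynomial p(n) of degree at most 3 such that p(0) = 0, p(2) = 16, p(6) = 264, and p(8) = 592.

Using the Lagrange interpolation formula with nodes 0, 2, 6, 8:
  L_0(n) = (n - 2)(n - 6)(n - 8) / -96
  L_1(n) = n(n - 6)(n - 8) / 48
  L_2(n) = n(n - 2)(n - 8) / -48
  L_3(n) = n(n - 2)(n - 6) / 96
Then p(n) = 0·L_0(n) + 16·L_1(n) + 264·L_2(n) + 592·L_3(n).
Expanding and collecting terms gives p(n) = n^3 + n^2 + 2n.
Check: p(2) = 16. ✓

p(n) = n^3 + n^2 + 2n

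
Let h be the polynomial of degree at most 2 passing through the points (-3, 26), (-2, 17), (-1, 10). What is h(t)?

Write h(t) = at^2 + bt + c. Substituting each data point gives a linear system:
  9a - 3b + c = 26
  4a - 2b + c = 17
  a - b + c = 10
Solving the system yields a = 1, b = -4, c = 5.
So h(t) = t² - 4t + 5.
Check: h(-3) = 26. ✓

h(t) = t^2 - 4t + 5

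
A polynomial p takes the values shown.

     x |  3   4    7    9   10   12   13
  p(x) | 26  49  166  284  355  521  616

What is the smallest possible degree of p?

2

Divided differences on the nodes 3, 4, 7, 9, 10, 12, 13:
  order 0: 26  49  166  284  355  521  616
  order 1: 23  39  59  71  83  95
  order 2: 4  4  4  4  4
  order 3: 0  0  0  0
  order 4: 0  0  0
  order 5: 0  0
  order 6: 0
The order-2 divided differences are all 4 (nonzero) and every higher order vanishes, so the data lies on a polynomial of degree exactly 2.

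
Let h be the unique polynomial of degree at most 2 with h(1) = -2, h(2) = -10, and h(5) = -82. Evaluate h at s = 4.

Using the Lagrange interpolation formula with nodes 1, 2, 5:
  L_0(s) = (s - 2)(s - 5) / 4
  L_1(s) = (s - 1)(s - 5) / -3
  L_2(s) = (s - 1)(s - 2) / 12
Then h(s) = -2·L_0(s) - 10·L_1(s) - 82·L_2(s).
Expanding and collecting terms gives h(s) = -4s² + 4s - 2.
Evaluating at s = 4: h(4) = -50.

-50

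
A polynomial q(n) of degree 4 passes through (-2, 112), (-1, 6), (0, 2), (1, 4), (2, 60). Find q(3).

362

Using the Lagrange interpolation formula with nodes -2, -1, 0, 1, 2:
  L_0(n) = (n + 1)n(n - 1)(n - 2) / 24
  L_1(n) = (n + 2)n(n - 1)(n - 2) / -6
  L_2(n) = (n + 2)(n + 1)(n - 1)(n - 2) / 4
  L_3(n) = (n + 2)(n + 1)n(n - 2) / -6
  L_4(n) = (n + 2)(n + 1)n(n - 1) / 24
Then q(n) = 112·L_0(n) + 6·L_1(n) + 2·L_2(n) + 4·L_3(n) + 60·L_4(n).
Expanding and collecting terms gives q(n) = 6n^4 - 4n^3 - 3n^2 + 3n + 2.
Evaluating at n = 3: q(3) = 362.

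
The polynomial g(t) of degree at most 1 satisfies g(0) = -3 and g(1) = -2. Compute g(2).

-1

Using the Lagrange interpolation formula with nodes 0, 1:
  L_0(t) = (t - 1) / -1
  L_1(t) = t / 1
Then g(t) = -3·L_0(t) - 2·L_1(t).
Expanding and collecting terms gives g(t) = t - 3.
Evaluating at t = 2: g(2) = -1.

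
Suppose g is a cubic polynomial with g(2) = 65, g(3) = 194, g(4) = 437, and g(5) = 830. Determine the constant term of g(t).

5

Write g(t) = at^3 + bt^2 + ct + d. Substituting each data point gives a linear system:
  8a + 4b + 2c + d = 65
  27a + 9b + 3c + d = 194
  64a + 16b + 4c + d = 437
  125a + 25b + 5c + d = 830
Solving the system yields a = 6, b = 3, c = 0, d = 5.
So g(t) = 6t^3 + 3t^2 + 5.
The constant term is 5.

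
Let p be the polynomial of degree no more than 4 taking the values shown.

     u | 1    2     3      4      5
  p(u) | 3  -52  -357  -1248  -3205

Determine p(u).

p(u) = -6u^4 + 4u^3 + u^2 + 4u

Write p(u) = au^4 + bu^3 + cu^2 + du + e. Substituting each data point gives a linear system:
  a + b + c + d + e = 3
  16a + 8b + 4c + 2d + e = -52
  81a + 27b + 9c + 3d + e = -357
  256a + 64b + 16c + 4d + e = -1248
  625a + 125b + 25c + 5d + e = -3205
Solving the system yields a = -6, b = 4, c = 1, d = 4, e = 0.
So p(u) = -6u⁴ + 4u³ + u² + 4u.
Check: p(2) = -52. ✓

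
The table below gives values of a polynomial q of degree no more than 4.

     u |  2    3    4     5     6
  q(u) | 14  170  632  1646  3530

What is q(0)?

-4

Write q(u) = au^4 + bu^3 + cu^2 + du + e. Substituting each data point gives a linear system:
  16a + 8b + 4c + 2d + e = 14
  81a + 27b + 9c + 3d + e = 170
  256a + 64b + 16c + 4d + e = 632
  625a + 125b + 25c + 5d + e = 1646
  1296a + 216b + 36c + 6d + e = 3530
Solving the system yields a = 3, b = -1, c = -3, d = -5, e = -4.
So q(u) = 3u^4 - u^3 - 3u^2 - 5u - 4.
Then q(0) = -4.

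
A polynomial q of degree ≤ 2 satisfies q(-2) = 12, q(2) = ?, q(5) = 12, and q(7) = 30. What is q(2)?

The 3 known points determine the degree-2 polynomial uniquely.
Write q(u) = au^2 + bu + c. Substituting each data point gives a linear system:
  4a - 2b + c = 12
  25a + 5b + c = 12
  49a + 7b + c = 30
Solving the system yields a = 1, b = -3, c = 2.
So q(u) = u² - 3u + 2.
Then q(2) = 0.

0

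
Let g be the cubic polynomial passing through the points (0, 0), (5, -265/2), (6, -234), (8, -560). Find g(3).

-45/2

Write g(n) = an^3 + bn^2 + cn + d. Substituting each data point gives a linear system:
  d = 0
  125a + 25b + 5c + d = -265/2
  216a + 36b + 6c + d = -234
  512a + 64b + 8c + d = -560
Solving the system yields a = -1, b = -3/2, c = 6, d = 0.
So g(n) = -n³ - (3/2)n² + 6n.
Then g(3) = -45/2.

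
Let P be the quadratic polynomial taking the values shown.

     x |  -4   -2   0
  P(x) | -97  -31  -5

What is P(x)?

Write P(x) = ax^2 + bx + c. Substituting each data point gives a linear system:
  16a - 4b + c = -97
  4a - 2b + c = -31
  c = -5
Solving the system yields a = -5, b = 3, c = -5.
So P(x) = -5x^2 + 3x - 5.
Check: P(-2) = -31. ✓

P(x) = -5x^2 + 3x - 5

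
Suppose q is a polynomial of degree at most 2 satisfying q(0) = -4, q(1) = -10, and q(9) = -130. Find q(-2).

Write q(t) = at^2 + bt + c. Substituting each data point gives a linear system:
  c = -4
  a + b + c = -10
  81a + 9b + c = -130
Solving the system yields a = -1, b = -5, c = -4.
So q(t) = -t^2 - 5t - 4.
Then q(-2) = 2.

2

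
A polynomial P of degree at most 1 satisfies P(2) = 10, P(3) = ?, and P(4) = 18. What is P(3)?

On equispaced nodes a degree-1 polynomial has vanishing second forward difference, so
  P(2) - 2·P(3) + P(4) = 0.
Substituting the known values and solving for P(3):
  -2·P(3) = -28
  P(3) = 14.

14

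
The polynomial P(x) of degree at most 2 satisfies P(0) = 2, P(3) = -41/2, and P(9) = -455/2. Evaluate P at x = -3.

-59/2

Write P(x) = ax^2 + bx + c. Substituting each data point gives a linear system:
  c = 2
  9a + 3b + c = -41/2
  81a + 9b + c = -455/2
Solving the system yields a = -3, b = 3/2, c = 2.
So P(x) = -3x² + (3/2)x + 2.
Then P(-3) = -59/2.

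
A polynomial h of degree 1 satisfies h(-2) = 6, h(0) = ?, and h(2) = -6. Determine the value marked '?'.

0

The 2 known points determine the degree-1 polynomial uniquely.
Write h(x) = ax + b. Substituting each data point gives a linear system:
  -2a + b = 6
  2a + b = -6
Solving the system yields a = -3, b = 0.
So h(x) = -3x.
Then h(0) = 0.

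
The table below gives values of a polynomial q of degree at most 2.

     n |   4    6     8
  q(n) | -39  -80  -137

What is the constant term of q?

Write q(n) = an^2 + bn + c. Substituting each data point gives a linear system:
  16a + 4b + c = -39
  36a + 6b + c = -80
  64a + 8b + c = -137
Solving the system yields a = -2, b = -1/2, c = -5.
So q(n) = -2n^2 - (1/2)n - 5.
The constant term is -5.

-5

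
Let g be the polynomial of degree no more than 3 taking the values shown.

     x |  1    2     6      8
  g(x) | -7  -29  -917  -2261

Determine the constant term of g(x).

Write g(x) = ax^3 + bx^2 + cx + d. Substituting each data point gives a linear system:
  a + b + c + d = -7
  8a + 4b + 2c + d = -29
  216a + 36b + 6c + d = -917
  512a + 64b + 8c + d = -2261
Solving the system yields a = -5, b = 5, c = -2, d = -5.
So g(x) = -5x³ + 5x² - 2x - 5.
The constant term is -5.

-5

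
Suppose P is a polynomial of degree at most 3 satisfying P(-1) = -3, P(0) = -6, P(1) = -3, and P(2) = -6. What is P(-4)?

162

Forward differences of the values at t = -1, 0, 1, 2:
  P  : -3  -6  -3  -6
  Δ  : -3  3  -3
  Δ^2: 6  -6
  Δ^3: -12
The third differences are constant, confirming degree 3.
Interpolating (Newton forward form) and evaluating at t = -4 gives P(-4) = 162.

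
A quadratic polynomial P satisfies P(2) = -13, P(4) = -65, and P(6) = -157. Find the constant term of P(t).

-1

Write P(t) = at^2 + bt + c. Substituting each data point gives a linear system:
  4a + 2b + c = -13
  16a + 4b + c = -65
  36a + 6b + c = -157
Solving the system yields a = -5, b = 4, c = -1.
So P(t) = -5t^2 + 4t - 1.
The constant term is -1.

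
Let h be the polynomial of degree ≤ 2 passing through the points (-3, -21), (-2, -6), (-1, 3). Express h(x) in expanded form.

Using the Lagrange interpolation formula with nodes -3, -2, -1:
  L_0(x) = (x + 2)(x + 1) / 2
  L_1(x) = (x + 3)(x + 1) / -1
  L_2(x) = (x + 3)(x + 2) / 2
Then h(x) = -21·L_0(x) - 6·L_1(x) + 3·L_2(x).
Expanding and collecting terms gives h(x) = -3x^2 + 6.
Check: h(-3) = -21. ✓

h(x) = -3x^2 + 6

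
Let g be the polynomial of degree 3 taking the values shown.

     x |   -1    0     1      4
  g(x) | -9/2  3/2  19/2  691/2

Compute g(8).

Write g(x) = ax^3 + bx^2 + cx + d. Substituting each data point gives a linear system:
  -a + b - c + d = -9/2
  d = 3/2
  a + b + c + d = 19/2
  64a + 16b + 4c + d = 691/2
Solving the system yields a = 5, b = 1, c = 2, d = 3/2.
So g(x) = 5x^3 + x^2 + 2x + 3/2.
Then g(8) = 5283/2.

5283/2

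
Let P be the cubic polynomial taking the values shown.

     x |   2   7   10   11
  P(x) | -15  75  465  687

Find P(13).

Using the Lagrange interpolation formula with nodes 2, 7, 10, 11:
  L_0(x) = (x - 7)(x - 10)(x - 11) / -360
  L_1(x) = (x - 2)(x - 10)(x - 11) / 60
  L_2(x) = (x - 2)(x - 7)(x - 11) / -24
  L_3(x) = (x - 2)(x - 7)(x - 10) / 36
Then P(x) = -15·L_0(x) + 75·L_1(x) + 465·L_2(x) + 687·L_3(x).
Expanding and collecting terms gives P(x) = x^3 - 5x^2 - 4x + 5.
Evaluating at x = 13: P(13) = 1305.

1305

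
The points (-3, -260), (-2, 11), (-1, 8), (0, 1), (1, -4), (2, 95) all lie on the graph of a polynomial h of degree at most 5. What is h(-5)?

Forward differences of the values at s = -3, -2, -1, 0, 1, 2:
  h  : -260  11  8  1  -4  95
  Δ  : 271  -3  -7  -5  99
  Δ^2: -274  -4  2  104
  Δ^3: 270  6  102
  Δ^4: -264  96
  Δ^5: 360
The fifth differences are constant, confirming degree 5.
Interpolating (Newton forward form) and evaluating at s = -5 gives h(-5) = -6184.

-6184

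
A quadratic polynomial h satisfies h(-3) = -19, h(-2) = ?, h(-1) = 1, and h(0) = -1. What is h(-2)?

The 3 known points determine the degree-2 polynomial uniquely.
Write h(n) = an^2 + bn + c. Substituting each data point gives a linear system:
  9a - 3b + c = -19
  a - b + c = 1
  c = -1
Solving the system yields a = -4, b = -6, c = -1.
So h(n) = -4n^2 - 6n - 1.
Then h(-2) = -5.

-5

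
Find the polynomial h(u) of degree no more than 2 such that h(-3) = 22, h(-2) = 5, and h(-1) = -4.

h(u) = 4u^2 + 3u - 5

Write h(u) = au^2 + bu + c. Substituting each data point gives a linear system:
  9a - 3b + c = 22
  4a - 2b + c = 5
  a - b + c = -4
Solving the system yields a = 4, b = 3, c = -5.
So h(u) = 4u² + 3u - 5.
Check: h(-1) = -4. ✓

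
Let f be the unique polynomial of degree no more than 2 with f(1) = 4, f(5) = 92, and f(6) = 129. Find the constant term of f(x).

-3

Write f(x) = ax^2 + bx + c. Substituting each data point gives a linear system:
  a + b + c = 4
  25a + 5b + c = 92
  36a + 6b + c = 129
Solving the system yields a = 3, b = 4, c = -3.
So f(x) = 3x^2 + 4x - 3.
The constant term is -3.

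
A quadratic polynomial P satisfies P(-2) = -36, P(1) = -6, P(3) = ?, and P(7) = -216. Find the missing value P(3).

The 3 known points determine the degree-2 polynomial uniquely.
Write P(s) = as^2 + bs + c. Substituting each data point gives a linear system:
  4a - 2b + c = -36
  a + b + c = -6
  49a + 7b + c = -216
Solving the system yields a = -5, b = 5, c = -6.
So P(s) = -5s² + 5s - 6.
Then P(3) = -36.

-36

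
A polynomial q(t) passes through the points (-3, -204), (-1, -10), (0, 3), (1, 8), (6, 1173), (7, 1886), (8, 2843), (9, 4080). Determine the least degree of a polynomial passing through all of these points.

Divided differences on the nodes -3, -1, 0, 1, 6, 7, 8, 9:
  order 0: -204  -10  3  8  1173  1886  2843  4080
  order 1: 97  13  5  233  713  957  1237
  order 2: -28  -4  38  80  122  140
  order 3: 6  6  6  6  6
  order 4: 0  0  0  0
  order 5: 0  0  0
  order 6: 0  0
  order 7: 0
The order-3 divided differences are all 6 (nonzero) and every higher order vanishes, so the data lies on a polynomial of degree exactly 3.

3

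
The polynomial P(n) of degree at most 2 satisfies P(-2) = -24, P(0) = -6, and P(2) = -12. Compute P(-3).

Forward differences of the values at n = -2, 0, 2:
  P  : -24  -6  -12
  Δ  : 18  -6
  Δ^2: -24
The second differences are constant, confirming degree 2.
Interpolating (Newton forward form) and evaluating at n = -3 gives P(-3) = -42.

-42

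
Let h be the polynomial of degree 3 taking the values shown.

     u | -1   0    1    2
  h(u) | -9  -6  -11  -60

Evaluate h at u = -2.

16

Forward differences of the values at u = -1, 0, 1, 2:
  h  : -9  -6  -11  -60
  Δ  : 3  -5  -49
  Δ^2: -8  -44
  Δ^3: -36
The third differences are constant, confirming degree 3.
Interpolating (Newton forward form) and evaluating at u = -2 gives h(-2) = 16.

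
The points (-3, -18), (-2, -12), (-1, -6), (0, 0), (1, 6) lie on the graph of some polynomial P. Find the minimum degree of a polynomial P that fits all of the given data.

1

Forward differences of the values at u = -3, -2, -1, 0, 1:
  P  : -18  -12  -6  0  6
  Δ  : 6  6  6  6
  Δ^2: 0  0  0
  Δ^3: 0  0
  Δ^4: 0
The first differences are constant (6) and nonzero, while all higher differences vanish, so the minimal degree is 1.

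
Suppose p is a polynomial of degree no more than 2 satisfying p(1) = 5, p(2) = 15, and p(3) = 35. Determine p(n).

Write p(n) = an^2 + bn + c. Substituting each data point gives a linear system:
  a + b + c = 5
  4a + 2b + c = 15
  9a + 3b + c = 35
Solving the system yields a = 5, b = -5, c = 5.
So p(n) = 5n² - 5n + 5.
Check: p(1) = 5. ✓

p(n) = 5n^2 - 5n + 5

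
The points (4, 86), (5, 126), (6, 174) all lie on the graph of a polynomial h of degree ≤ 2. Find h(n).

h(n) = 4n^2 + 4n + 6

Using the Lagrange interpolation formula with nodes 4, 5, 6:
  L_0(n) = (n - 5)(n - 6) / 2
  L_1(n) = (n - 4)(n - 6) / -1
  L_2(n) = (n - 4)(n - 5) / 2
Then h(n) = 86·L_0(n) + 126·L_1(n) + 174·L_2(n).
Expanding and collecting terms gives h(n) = 4n^2 + 4n + 6.
Check: h(5) = 126. ✓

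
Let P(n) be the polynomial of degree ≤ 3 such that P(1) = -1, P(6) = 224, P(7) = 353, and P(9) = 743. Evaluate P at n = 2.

Write P(n) = an^3 + bn^2 + cn + d. Substituting each data point gives a linear system:
  a + b + c + d = -1
  216a + 36b + 6c + d = 224
  343a + 49b + 7c + d = 353
  729a + 81b + 9c + d = 743
Solving the system yields a = 1, b = 0, c = 2, d = -4.
So P(n) = n³ + 2n - 4.
Then P(2) = 8.

8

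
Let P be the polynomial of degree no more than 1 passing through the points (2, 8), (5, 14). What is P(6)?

16

Using the Lagrange interpolation formula with nodes 2, 5:
  L_0(s) = (s - 5) / -3
  L_1(s) = (s - 2) / 3
Then P(s) = 8·L_0(s) + 14·L_1(s).
Expanding and collecting terms gives P(s) = 2s + 4.
Evaluating at s = 6: P(6) = 16.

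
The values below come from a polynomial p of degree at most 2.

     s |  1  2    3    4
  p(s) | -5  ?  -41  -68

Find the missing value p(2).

-20

On equispaced nodes a degree-2 polynomial has vanishing third forward difference, so
  - p(1) + 3·p(2) - 3·p(3) + p(4) = 0.
Substituting the known values and solving for p(2):
  3·p(2) = -60
  p(2) = -20.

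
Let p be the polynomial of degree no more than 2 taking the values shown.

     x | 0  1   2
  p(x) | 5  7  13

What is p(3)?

23

Write p(x) = ax^2 + bx + c. Substituting each data point gives a linear system:
  c = 5
  a + b + c = 7
  4a + 2b + c = 13
Solving the system yields a = 2, b = 0, c = 5.
So p(x) = 2x² + 5.
Then p(3) = 23.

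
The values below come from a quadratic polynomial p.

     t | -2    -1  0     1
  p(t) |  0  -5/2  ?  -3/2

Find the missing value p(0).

-3

The 3 known points determine the degree-2 polynomial uniquely.
Write p(t) = at^2 + bt + c. Substituting each data point gives a linear system:
  4a - 2b + c = 0
  a - b + c = -5/2
  a + b + c = -3/2
Solving the system yields a = 1, b = 1/2, c = -3.
So p(t) = t^2 + (1/2)t - 3.
Then p(0) = -3.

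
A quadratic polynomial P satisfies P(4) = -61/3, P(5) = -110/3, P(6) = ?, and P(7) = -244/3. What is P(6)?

-57

On equispaced nodes a degree-2 polynomial has vanishing third forward difference, so
  - P(4) + 3·P(5) - 3·P(6) + P(7) = 0.
Substituting the known values and solving for P(6):
  -3·P(6) = 171
  P(6) = -57.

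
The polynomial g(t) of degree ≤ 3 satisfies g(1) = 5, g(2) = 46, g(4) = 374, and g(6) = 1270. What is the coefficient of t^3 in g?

6

Write g(t) = at^3 + bt^2 + ct + d. Substituting each data point gives a linear system:
  a + b + c + d = 5
  8a + 4b + 2c + d = 46
  64a + 16b + 4c + d = 374
  216a + 36b + 6c + d = 1270
Solving the system yields a = 6, b = -1, c = 2, d = -2.
So g(t) = 6t³ - t² + 2t - 2.
The leading coefficient is 6.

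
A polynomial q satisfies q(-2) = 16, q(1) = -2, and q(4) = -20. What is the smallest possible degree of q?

Forward differences of the values at u = -2, 1, 4:
  q  : 16  -2  -20
  Δ  : -18  -18
  Δ^2: 0
The first differences are constant (-18) and nonzero, while all higher differences vanish, so the minimal degree is 1.

1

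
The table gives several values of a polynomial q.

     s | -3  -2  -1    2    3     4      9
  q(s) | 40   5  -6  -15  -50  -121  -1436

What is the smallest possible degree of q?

3

Divided differences on the nodes -3, -2, -1, 2, 3, 4, 9:
  order 0: 40  5  -6  -15  -50  -121  -1436
  order 1: -35  -11  -3  -35  -71  -263
  order 2: 12  2  -8  -18  -32
  order 3: -2  -2  -2  -2
  order 4: 0  0  0
  order 5: 0  0
  order 6: 0
The order-3 divided differences are all -2 (nonzero) and every higher order vanishes, so the data lies on a polynomial of degree exactly 3.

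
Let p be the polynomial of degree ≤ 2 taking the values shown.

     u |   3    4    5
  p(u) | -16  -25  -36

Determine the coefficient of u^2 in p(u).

Write p(u) = au^2 + bu + c. Substituting each data point gives a linear system:
  9a + 3b + c = -16
  16a + 4b + c = -25
  25a + 5b + c = -36
Solving the system yields a = -1, b = -2, c = -1.
So p(u) = -u^2 - 2u - 1.
The leading coefficient is -1.

-1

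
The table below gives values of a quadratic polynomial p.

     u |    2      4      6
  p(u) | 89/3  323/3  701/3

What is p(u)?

p(u) = 6u^2 + 3u - 1/3

Write p(u) = au^2 + bu + c. Substituting each data point gives a linear system:
  4a + 2b + c = 89/3
  16a + 4b + c = 323/3
  36a + 6b + c = 701/3
Solving the system yields a = 6, b = 3, c = -1/3.
So p(u) = 6u² + 3u - 1/3.
Check: p(2) = 89/3. ✓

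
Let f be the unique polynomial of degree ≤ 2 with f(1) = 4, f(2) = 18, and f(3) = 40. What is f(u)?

Using the Lagrange interpolation formula with nodes 1, 2, 3:
  L_0(u) = (u - 2)(u - 3) / 2
  L_1(u) = (u - 1)(u - 3) / -1
  L_2(u) = (u - 1)(u - 2) / 2
Then f(u) = 4·L_0(u) + 18·L_1(u) + 40·L_2(u).
Expanding and collecting terms gives f(u) = 4u^2 + 2u - 2.
Check: f(3) = 40. ✓

f(u) = 4u^2 + 2u - 2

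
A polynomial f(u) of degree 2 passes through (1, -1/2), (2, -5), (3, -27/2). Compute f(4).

-26

Write f(u) = au^2 + bu + c. Substituting each data point gives a linear system:
  a + b + c = -1/2
  4a + 2b + c = -5
  9a + 3b + c = -27/2
Solving the system yields a = -2, b = 3/2, c = 0.
So f(u) = -2u^2 + (3/2)u.
Then f(4) = -26.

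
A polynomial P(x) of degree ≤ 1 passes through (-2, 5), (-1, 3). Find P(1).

-1

Write P(x) = ax + b. Substituting each data point gives a linear system:
  -2a + b = 5
  -a + b = 3
Solving the system yields a = -2, b = 1.
So P(x) = -2x + 1.
Then P(1) = -1.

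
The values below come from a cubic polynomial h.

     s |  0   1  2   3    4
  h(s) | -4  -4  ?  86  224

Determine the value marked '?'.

On equispaced nodes a degree-3 polynomial has vanishing fourth forward difference, so
  h(0) - 4·h(1) + 6·h(2) - 4·h(3) + h(4) = 0.
Substituting the known values and solving for h(2):
  6·h(2) = 108
  h(2) = 18.

18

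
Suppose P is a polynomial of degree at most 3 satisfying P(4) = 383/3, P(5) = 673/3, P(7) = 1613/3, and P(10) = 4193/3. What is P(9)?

Write P(u) = au^3 + bu^2 + cu + d. Substituting each data point gives a linear system:
  64a + 16b + 4c + d = 383/3
  125a + 25b + 5c + d = 673/3
  343a + 49b + 7c + d = 1613/3
  1000a + 100b + 10c + d = 4193/3
Solving the system yields a = 1, b = 4, c = -1/3, d = 1.
So P(u) = u³ + 4u² - (1/3)u + 1.
Then P(9) = 1051.

1051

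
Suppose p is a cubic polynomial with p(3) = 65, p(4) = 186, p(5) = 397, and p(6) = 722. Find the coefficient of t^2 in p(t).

Write p(t) = at^3 + bt^2 + ct + d. Substituting each data point gives a linear system:
  27a + 9b + 3c + d = 65
  64a + 16b + 4c + d = 186
  125a + 25b + 5c + d = 397
  216a + 36b + 6c + d = 722
Solving the system yields a = 4, b = -3, c = -6, d = 2.
So p(t) = 4t^3 - 3t^2 - 6t + 2.
The coefficient of t^2 is -3.

-3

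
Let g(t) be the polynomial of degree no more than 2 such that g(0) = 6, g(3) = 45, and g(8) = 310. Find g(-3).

57

Using the Lagrange interpolation formula with nodes 0, 3, 8:
  L_0(t) = (t - 3)(t - 8) / 24
  L_1(t) = t(t - 8) / -15
  L_2(t) = t(t - 3) / 40
Then g(t) = 6·L_0(t) + 45·L_1(t) + 310·L_2(t).
Expanding and collecting terms gives g(t) = 5t² - 2t + 6.
Evaluating at t = -3: g(-3) = 57.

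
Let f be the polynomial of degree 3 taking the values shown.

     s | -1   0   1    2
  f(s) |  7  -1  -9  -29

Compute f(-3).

71

Using the Lagrange interpolation formula with nodes -1, 0, 1, 2:
  L_0(s) = s(s - 1)(s - 2) / -6
  L_1(s) = (s + 1)(s - 1)(s - 2) / 2
  L_2(s) = (s + 1)s(s - 2) / -2
  L_3(s) = (s + 1)s(s - 1) / 6
Then f(s) = 7·L_0(s) - 1·L_1(s) - 9·L_2(s) - 29·L_3(s).
Expanding and collecting terms gives f(s) = -2s³ - 6s - 1.
Evaluating at s = -3: f(-3) = 71.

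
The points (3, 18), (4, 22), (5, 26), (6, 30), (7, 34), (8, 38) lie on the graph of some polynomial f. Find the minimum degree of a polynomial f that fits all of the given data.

Forward differences of the values at t = 3, 4, 5, 6, 7, 8:
  f  : 18  22  26  30  34  38
  Δ  : 4  4  4  4  4
  Δ^2: 0  0  0  0
  Δ^3: 0  0  0
  Δ^4: 0  0
  Δ^5: 0
The first differences are constant (4) and nonzero, while all higher differences vanish, so the minimal degree is 1.

1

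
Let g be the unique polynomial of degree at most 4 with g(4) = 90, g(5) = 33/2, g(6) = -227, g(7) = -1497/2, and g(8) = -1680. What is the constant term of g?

4

Write g(n) = an^4 + bn^3 + cn^2 + dn + e. Substituting each data point gives a linear system:
  256a + 64b + 16c + 4d + e = 90
  625a + 125b + 25c + 5d + e = 33/2
  1296a + 216b + 36c + 6d + e = -227
  2401a + 343b + 49c + 7d + e = -1497/2
  4096a + 512b + 64c + 8d + e = -1680
Solving the system yields a = -1, b = 4, c = 6, d = -5/2, e = 4.
So g(n) = -n^4 + 4n^3 + 6n^2 - (5/2)n + 4.
The constant term is 4.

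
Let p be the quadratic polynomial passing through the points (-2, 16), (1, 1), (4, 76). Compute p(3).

41

Forward differences of the values at x = -2, 1, 4:
  p  : 16  1  76
  Δ  : -15  75
  Δ^2: 90
The second differences are constant, confirming degree 2.
Interpolating (Newton forward form) and evaluating at x = 3 gives p(3) = 41.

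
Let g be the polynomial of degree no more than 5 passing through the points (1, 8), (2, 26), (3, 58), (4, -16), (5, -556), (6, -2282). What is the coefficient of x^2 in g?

2

Write g(x) = ax^5 + bx^4 + cx^3 + dx^2 + ex + k. Substituting each data point gives a linear system:
  a + b + c + d + e + k = 8
  32a + 16b + 8c + 4d + 2e + k = 26
  243a + 81b + 27c + 9d + 3e + k = 58
  1024a + 256b + 64c + 16d + 4e + k = -16
  3125a + 625b + 125c + 25d + 5e + k = -556
  7776a + 1296b + 216c + 36d + 6e + k = -2282
Solving the system yields a = -1, b = 5, c = -5, d = 2, e = 3, k = 4.
So g(x) = -x⁵ + 5x⁴ - 5x³ + 2x² + 3x + 4.
The coefficient of x^2 is 2.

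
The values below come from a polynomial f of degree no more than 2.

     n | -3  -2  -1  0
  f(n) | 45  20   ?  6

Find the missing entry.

7

On equispaced nodes a degree-2 polynomial has vanishing third forward difference, so
  - f(-3) + 3·f(-2) - 3·f(-1) + f(0) = 0.
Substituting the known values and solving for f(-1):
  -3·f(-1) = -21
  f(-1) = 7.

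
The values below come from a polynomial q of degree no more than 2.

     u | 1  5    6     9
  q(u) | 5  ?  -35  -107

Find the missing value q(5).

The 3 known points determine the degree-2 polynomial uniquely.
Write q(u) = au^2 + bu + c. Substituting each data point gives a linear system:
  a + b + c = 5
  36a + 6b + c = -35
  81a + 9b + c = -107
Solving the system yields a = -2, b = 6, c = 1.
So q(u) = -2u^2 + 6u + 1.
Then q(5) = -19.

-19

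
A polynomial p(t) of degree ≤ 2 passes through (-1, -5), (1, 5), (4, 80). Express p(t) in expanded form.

p(t) = 4t^2 + 5t - 4

Using the Lagrange interpolation formula with nodes -1, 1, 4:
  L_0(t) = (t - 1)(t - 4) / 10
  L_1(t) = (t + 1)(t - 4) / -6
  L_2(t) = (t + 1)(t - 1) / 15
Then p(t) = -5·L_0(t) + 5·L_1(t) + 80·L_2(t).
Expanding and collecting terms gives p(t) = 4t^2 + 5t - 4.
Check: p(4) = 80. ✓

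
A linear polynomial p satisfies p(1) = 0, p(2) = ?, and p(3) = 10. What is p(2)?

5

On equispaced nodes a degree-1 polynomial has vanishing second forward difference, so
  p(1) - 2·p(2) + p(3) = 0.
Substituting the known values and solving for p(2):
  -2·p(2) = -10
  p(2) = 5.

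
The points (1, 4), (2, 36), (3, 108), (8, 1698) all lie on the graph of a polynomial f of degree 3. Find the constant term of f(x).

-6

Write f(x) = ax^3 + bx^2 + cx + d. Substituting each data point gives a linear system:
  a + b + c + d = 4
  8a + 4b + 2c + d = 36
  27a + 9b + 3c + d = 108
  512a + 64b + 8c + d = 1698
Solving the system yields a = 3, b = 2, c = 5, d = -6.
So f(x) = 3x³ + 2x² + 5x - 6.
The constant term is -6.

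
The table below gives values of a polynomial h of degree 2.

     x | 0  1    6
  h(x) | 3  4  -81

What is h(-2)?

-17

Write h(x) = ax^2 + bx + c. Substituting each data point gives a linear system:
  c = 3
  a + b + c = 4
  36a + 6b + c = -81
Solving the system yields a = -3, b = 4, c = 3.
So h(x) = -3x^2 + 4x + 3.
Then h(-2) = -17.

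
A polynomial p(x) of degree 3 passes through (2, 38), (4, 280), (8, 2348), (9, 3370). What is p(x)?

Using the Lagrange interpolation formula with nodes 2, 4, 8, 9:
  L_0(x) = (x - 4)(x - 8)(x - 9) / -84
  L_1(x) = (x - 2)(x - 8)(x - 9) / 40
  L_2(x) = (x - 2)(x - 4)(x - 9) / -24
  L_3(x) = (x - 2)(x - 4)(x - 8) / 35
Then p(x) = 38·L_0(x) + 280·L_1(x) + 2348·L_2(x) + 3370·L_3(x).
Expanding and collecting terms gives p(x) = 5x^3 - 4x^2 + 5x + 4.
Check: p(8) = 2348. ✓

p(x) = 5x^3 - 4x^2 + 5x + 4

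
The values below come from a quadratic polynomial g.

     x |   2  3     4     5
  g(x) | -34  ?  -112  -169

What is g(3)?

On equispaced nodes a degree-2 polynomial has vanishing third forward difference, so
  - g(2) + 3·g(3) - 3·g(4) + g(5) = 0.
Substituting the known values and solving for g(3):
  3·g(3) = -201
  g(3) = -67.

-67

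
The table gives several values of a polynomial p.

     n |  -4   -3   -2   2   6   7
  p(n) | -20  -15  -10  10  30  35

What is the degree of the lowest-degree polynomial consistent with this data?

Divided differences on the nodes -4, -3, -2, 2, 6, 7:
  order 0: -20  -15  -10  10  30  35
  order 1: 5  5  5  5  5
  order 2: 0  0  0  0
  order 3: 0  0  0
  order 4: 0  0
  order 5: 0
The order-1 divided differences are all 5 (nonzero) and every higher order vanishes, so the data lies on a polynomial of degree exactly 1.

1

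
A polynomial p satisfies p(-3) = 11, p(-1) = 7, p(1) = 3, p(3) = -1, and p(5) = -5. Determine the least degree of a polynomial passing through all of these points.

Forward differences of the values at n = -3, -1, 1, 3, 5:
  p  : 11  7  3  -1  -5
  Δ  : -4  -4  -4  -4
  Δ^2: 0  0  0
  Δ^3: 0  0
  Δ^4: 0
The first differences are constant (-4) and nonzero, while all higher differences vanish, so the minimal degree is 1.

1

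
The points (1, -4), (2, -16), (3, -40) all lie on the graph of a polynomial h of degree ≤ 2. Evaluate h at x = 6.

-184

Forward differences of the values at x = 1, 2, 3:
  h  : -4  -16  -40
  Δ  : -12  -24
  Δ^2: -12
The second differences are constant, confirming degree 2.
Interpolating (Newton forward form) and evaluating at x = 6 gives h(6) = -184.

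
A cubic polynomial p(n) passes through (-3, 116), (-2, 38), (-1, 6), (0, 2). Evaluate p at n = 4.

Forward differences of the values at n = -3, -2, -1, 0:
  p  : 116  38  6  2
  Δ  : -78  -32  -4
  Δ^2: 46  28
  Δ^3: -18
The third differences are constant, confirming degree 3.
Interpolating (Newton forward form) and evaluating at n = 4 gives p(4) = -94.

-94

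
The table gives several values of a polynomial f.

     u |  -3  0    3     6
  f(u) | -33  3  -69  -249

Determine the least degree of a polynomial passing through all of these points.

Forward differences of the values at u = -3, 0, 3, 6:
  f  : -33  3  -69  -249
  Δ  : 36  -72  -180
  Δ^2: -108  -108
  Δ^3: 0
The second differences are constant (-108) and nonzero, while all higher differences vanish, so the minimal degree is 2.

2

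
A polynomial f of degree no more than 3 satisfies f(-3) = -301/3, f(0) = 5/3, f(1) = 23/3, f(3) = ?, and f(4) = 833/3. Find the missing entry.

365/3

The 4 known points determine the degree-3 polynomial uniquely.
Write f(t) = at^3 + bt^2 + ct + d. Substituting each data point gives a linear system:
  -27a + 9b - 3c + d = -301/3
  d = 5/3
  a + b + c + d = 23/3
  64a + 16b + 4c + d = 833/3
Solving the system yields a = 4, b = 1, c = 1, d = 5/3.
So f(t) = 4t^3 + t^2 + t + 5/3.
Then f(3) = 365/3.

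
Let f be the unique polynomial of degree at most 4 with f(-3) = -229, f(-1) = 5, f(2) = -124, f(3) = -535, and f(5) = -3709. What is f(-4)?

-892

Using the Lagrange interpolation formula with nodes -3, -1, 2, 3, 5:
  L_0(x) = (x + 1)(x - 2)(x - 3)(x - 5) / 480
  L_1(x) = (x + 3)(x - 2)(x - 3)(x - 5) / -144
  L_2(x) = (x + 3)(x + 1)(x - 3)(x - 5) / 45
  L_3(x) = (x + 3)(x + 1)(x - 2)(x - 5) / -48
  L_4(x) = (x + 3)(x + 1)(x - 2)(x - 3) / 288
Then f(x) = -229·L_0(x) + 5·L_1(x) - 124·L_2(x) - 535·L_3(x) - 3709·L_4(x).
Expanding and collecting terms gives f(x) = -5x^4 - 5x^3 + 3x^2 - 6x - 4.
Evaluating at x = -4: f(-4) = -892.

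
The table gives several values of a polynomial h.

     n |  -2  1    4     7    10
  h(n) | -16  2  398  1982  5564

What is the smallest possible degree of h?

3

Forward differences of the values at n = -2, 1, 4, 7, 10:
  h  : -16  2  398  1982  5564
  Δ  : 18  396  1584  3582
  Δ^2: 378  1188  1998
  Δ^3: 810  810
  Δ^4: 0
The third differences are constant (810) and nonzero, while all higher differences vanish, so the minimal degree is 3.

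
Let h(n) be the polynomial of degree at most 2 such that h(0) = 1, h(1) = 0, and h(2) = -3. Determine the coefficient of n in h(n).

Write h(n) = an^2 + bn + c. Substituting each data point gives a linear system:
  c = 1
  a + b + c = 0
  4a + 2b + c = -3
Solving the system yields a = -1, b = 0, c = 1.
So h(n) = -n^2 + 1.
The coefficient of n is 0.

0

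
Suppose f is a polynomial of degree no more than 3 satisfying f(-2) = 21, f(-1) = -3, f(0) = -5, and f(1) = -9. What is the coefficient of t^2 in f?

Write f(t) = at^3 + bt^2 + ct + d. Substituting each data point gives a linear system:
  -8a + 4b - 2c + d = 21
  -a + b - c + d = -3
  d = -5
  a + b + c + d = -9
Solving the system yields a = -4, b = -1, c = 1, d = -5.
So f(t) = -4t³ - t² + t - 5.
The coefficient of t^2 is -1.

-1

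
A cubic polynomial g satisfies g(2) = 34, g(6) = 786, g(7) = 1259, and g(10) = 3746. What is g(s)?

Write g(s) = as^3 + bs^2 + cs + d. Substituting each data point gives a linear system:
  8a + 4b + 2c + d = 34
  216a + 36b + 6c + d = 786
  343a + 49b + 7c + d = 1259
  1000a + 100b + 10c + d = 3746
Solving the system yields a = 4, b = -3, c = 4, d = 6.
So g(s) = 4s^3 - 3s^2 + 4s + 6.
Check: g(7) = 1259. ✓

g(s) = 4s^3 - 3s^2 + 4s + 6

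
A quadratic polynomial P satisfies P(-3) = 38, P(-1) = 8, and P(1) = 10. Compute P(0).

Forward differences of the values at u = -3, -1, 1:
  P  : 38  8  10
  Δ  : -30  2
  Δ^2: 32
The second differences are constant, confirming degree 2.
Interpolating (Newton forward form) and evaluating at u = 0 gives P(0) = 5.

5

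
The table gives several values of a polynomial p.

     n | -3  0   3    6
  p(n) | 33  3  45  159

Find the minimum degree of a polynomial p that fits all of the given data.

2

Forward differences of the values at n = -3, 0, 3, 6:
  p  : 33  3  45  159
  Δ  : -30  42  114
  Δ^2: 72  72
  Δ^3: 0
The second differences are constant (72) and nonzero, while all higher differences vanish, so the minimal degree is 2.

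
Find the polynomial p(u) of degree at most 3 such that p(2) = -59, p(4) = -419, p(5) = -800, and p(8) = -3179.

p(u) = -6u^3 - u^2 - 6u + 5

Write p(u) = au^3 + bu^2 + cu + d. Substituting each data point gives a linear system:
  8a + 4b + 2c + d = -59
  64a + 16b + 4c + d = -419
  125a + 25b + 5c + d = -800
  512a + 64b + 8c + d = -3179
Solving the system yields a = -6, b = -1, c = -6, d = 5.
So p(u) = -6u^3 - u^2 - 6u + 5.
Check: p(8) = -3179. ✓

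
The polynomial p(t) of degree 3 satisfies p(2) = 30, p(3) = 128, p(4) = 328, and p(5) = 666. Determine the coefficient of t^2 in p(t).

-3

Write p(t) = at^3 + bt^2 + ct + d. Substituting each data point gives a linear system:
  8a + 4b + 2c + d = 30
  27a + 9b + 3c + d = 128
  64a + 16b + 4c + d = 328
  125a + 25b + 5c + d = 666
Solving the system yields a = 6, b = -3, c = -1, d = -4.
So p(t) = 6t^3 - 3t^2 - t - 4.
The coefficient of t^2 is -3.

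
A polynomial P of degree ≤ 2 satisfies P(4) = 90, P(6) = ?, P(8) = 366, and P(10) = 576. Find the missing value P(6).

On equispaced nodes a degree-2 polynomial has vanishing third forward difference, so
  - P(4) + 3·P(6) - 3·P(8) + P(10) = 0.
Substituting the known values and solving for P(6):
  3·P(6) = 612
  P(6) = 204.

204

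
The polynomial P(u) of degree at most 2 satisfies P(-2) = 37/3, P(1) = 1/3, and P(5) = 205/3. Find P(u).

Write P(u) = au^2 + bu + c. Substituting each data point gives a linear system:
  4a - 2b + c = 37/3
  a + b + c = 1/3
  25a + 5b + c = 205/3
Solving the system yields a = 3, b = -1, c = -5/3.
So P(u) = 3u^2 - u - 5/3.
Check: P(1) = 1/3. ✓

P(u) = 3u^2 - u - 5/3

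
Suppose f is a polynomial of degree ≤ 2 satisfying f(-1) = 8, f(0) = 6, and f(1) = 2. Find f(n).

Write f(n) = an^2 + bn + c. Substituting each data point gives a linear system:
  a - b + c = 8
  c = 6
  a + b + c = 2
Solving the system yields a = -1, b = -3, c = 6.
So f(n) = -n^2 - 3n + 6.
Check: f(1) = 2. ✓

f(n) = -n^2 - 3n + 6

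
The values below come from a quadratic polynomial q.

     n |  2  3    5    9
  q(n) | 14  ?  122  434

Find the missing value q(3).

38

The 3 known points determine the degree-2 polynomial uniquely.
Write q(n) = an^2 + bn + c. Substituting each data point gives a linear system:
  4a + 2b + c = 14
  25a + 5b + c = 122
  81a + 9b + c = 434
Solving the system yields a = 6, b = -6, c = 2.
So q(n) = 6n^2 - 6n + 2.
Then q(3) = 38.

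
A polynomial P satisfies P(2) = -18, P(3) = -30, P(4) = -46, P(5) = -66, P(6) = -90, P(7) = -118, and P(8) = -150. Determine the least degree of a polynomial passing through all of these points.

2

Forward differences of the values at n = 2, 3, 4, 5, 6, 7, 8:
  P  : -18  -30  -46  -66  -90  -118  -150
  Δ  : -12  -16  -20  -24  -28  -32
  Δ^2: -4  -4  -4  -4  -4
  Δ^3: 0  0  0  0
  Δ^4: 0  0  0
  Δ^5: 0  0
  Δ^6: 0
The second differences are constant (-4) and nonzero, while all higher differences vanish, so the minimal degree is 2.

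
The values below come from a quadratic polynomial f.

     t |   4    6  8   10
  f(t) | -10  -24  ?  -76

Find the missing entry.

On equispaced nodes a degree-2 polynomial has vanishing third forward difference, so
  - f(4) + 3·f(6) - 3·f(8) + f(10) = 0.
Substituting the known values and solving for f(8):
  -3·f(8) = 138
  f(8) = -46.

-46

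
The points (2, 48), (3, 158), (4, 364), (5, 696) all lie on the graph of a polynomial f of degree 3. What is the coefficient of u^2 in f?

Write f(u) = au^3 + bu^2 + cu + d. Substituting each data point gives a linear system:
  8a + 4b + 2c + d = 48
  27a + 9b + 3c + d = 158
  64a + 16b + 4c + d = 364
  125a + 25b + 5c + d = 696
Solving the system yields a = 5, b = 3, c = 0, d = -4.
So f(u) = 5u^3 + 3u^2 - 4.
The coefficient of u^2 is 3.

3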